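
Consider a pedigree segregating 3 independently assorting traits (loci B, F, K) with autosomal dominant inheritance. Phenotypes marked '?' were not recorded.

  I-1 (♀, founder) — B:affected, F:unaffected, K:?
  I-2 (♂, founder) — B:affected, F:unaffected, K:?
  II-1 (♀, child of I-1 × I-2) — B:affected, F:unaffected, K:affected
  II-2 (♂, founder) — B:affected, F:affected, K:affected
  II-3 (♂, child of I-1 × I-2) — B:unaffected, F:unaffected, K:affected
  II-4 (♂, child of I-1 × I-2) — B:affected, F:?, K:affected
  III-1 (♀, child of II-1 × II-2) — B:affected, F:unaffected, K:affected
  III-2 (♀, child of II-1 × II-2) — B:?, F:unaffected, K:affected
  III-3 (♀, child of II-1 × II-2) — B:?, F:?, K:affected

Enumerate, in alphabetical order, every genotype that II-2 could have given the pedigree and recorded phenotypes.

B/I-1 aff ·: Bb
B/I-2 aff ·: Bb
B/II-1 aff I-1×I-2: Bb|BB
B/II-2 aff ·: Bb|BB
B/II-3 un I-1×I-2: bb
B/II-4 aff I-1×I-2: Bb|BB
B/III-1 aff II-1×II-2: Bb|BB
B/III-2 ? II-1×II-2: bb|Bb|BB
B/III-3 ? II-1×II-2: bb|Bb|BB
⇒ B over [I-1,I-2,II-1,II-2,II-3,II-4,III-1,III-2,III-3]: 70 consistent
F/I-1 un ·: ff
F/I-2 un ·: ff
F/II-1 un I-1×I-2: ff
F/II-2 aff ·: Ff
F/II-3 un I-1×I-2: ff
F/II-4 ? I-1×I-2: ff
F/III-1 un II-1×II-2: ff
F/III-2 un II-1×II-2: ff
F/III-3 ? II-1×II-2: ff|Ff
⇒ F over [I-1,I-2,II-1,II-2,II-3,II-4,III-1,III-2,III-3]: 2 consistent
K/I-1 ? ·: kk|Kk|KK
K/I-2 ? ·: kk|Kk|KK
K/II-1 aff I-1×I-2: Kk|KK
K/II-2 aff ·: Kk|KK
K/II-3 aff I-1×I-2: Kk|KK
K/II-4 aff I-1×I-2: Kk|KK
K/III-1 aff II-1×II-2: Kk|KK
K/III-2 aff II-1×II-2: Kk|KK
K/III-3 aff II-1×II-2: Kk|KK
⇒ K over [I-1,I-2,II-1,II-2,II-3,II-4,III-1,III-2,III-3]: 373 consistent

II-2 ∈ {BB Ff KK, BB Ff Kk, Bb Ff KK, Bb Ff Kk}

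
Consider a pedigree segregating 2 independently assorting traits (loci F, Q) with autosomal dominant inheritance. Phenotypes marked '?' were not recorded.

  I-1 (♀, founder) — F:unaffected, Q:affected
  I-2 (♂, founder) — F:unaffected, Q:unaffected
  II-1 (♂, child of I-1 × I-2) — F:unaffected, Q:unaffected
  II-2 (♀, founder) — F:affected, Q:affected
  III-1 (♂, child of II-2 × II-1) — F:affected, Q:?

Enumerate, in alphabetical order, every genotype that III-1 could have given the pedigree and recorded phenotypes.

F/I-1 un ·: ff
F/I-2 un ·: ff
F/II-1 un I-1×I-2: ff
F/II-2 aff ·: Ff|FF
F/III-1 aff II-2×II-1: Ff
⇒ F over [I-1,I-2,II-1,II-2,III-1]: 2 consistent
Q/I-1 aff ·: Qq
Q/I-2 un ·: qq
Q/II-1 un I-1×I-2: qq
Q/II-2 aff ·: Qq|QQ
Q/III-1 ? II-2×II-1: qq|Qq
⇒ Q over [I-1,I-2,II-1,II-2,III-1]: 3 consistent

III-1 ∈ {Ff Qq, Ff qq}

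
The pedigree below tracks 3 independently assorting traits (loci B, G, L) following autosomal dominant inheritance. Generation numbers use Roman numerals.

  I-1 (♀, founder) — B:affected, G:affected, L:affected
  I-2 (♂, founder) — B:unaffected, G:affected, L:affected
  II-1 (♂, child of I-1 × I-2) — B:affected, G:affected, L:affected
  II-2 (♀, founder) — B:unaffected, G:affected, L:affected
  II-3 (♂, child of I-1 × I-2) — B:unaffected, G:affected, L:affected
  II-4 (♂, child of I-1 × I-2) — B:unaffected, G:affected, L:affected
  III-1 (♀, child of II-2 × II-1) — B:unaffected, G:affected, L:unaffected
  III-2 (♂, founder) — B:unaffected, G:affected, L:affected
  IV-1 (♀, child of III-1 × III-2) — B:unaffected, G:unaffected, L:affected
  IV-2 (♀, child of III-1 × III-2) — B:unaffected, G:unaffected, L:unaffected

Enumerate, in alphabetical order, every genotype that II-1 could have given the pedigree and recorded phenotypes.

B/I-1 aff ·: Bb
B/I-2 un ·: bb
B/II-1 aff I-1×I-2: Bb
B/II-2 un ·: bb
B/II-3 un I-1×I-2: bb
B/II-4 un I-1×I-2: bb
B/III-1 un II-2×II-1: bb
B/III-2 un ·: bb
B/IV-1 un III-1×III-2: bb
B/IV-2 un III-1×III-2: bb
⇒ B over [I-1,I-2,II-1,II-2,II-3,II-4,III-1,III-2,IV-1,IV-2]: 1 consistent
G/I-1 aff ·: Gg|GG
G/I-2 aff ·: Gg|GG
G/II-1 aff I-1×I-2: Gg|GG
G/II-2 aff ·: Gg|GG
G/II-3 aff I-1×I-2: Gg|GG
G/II-4 aff I-1×I-2: Gg|GG
G/III-1 aff II-2×II-1: Gg
G/III-2 aff ·: Gg
G/IV-1 un III-1×III-2: gg
G/IV-2 un III-1×III-2: gg
⇒ G over [I-1,I-2,II-1,II-2,II-3,II-4,III-1,III-2,IV-1,IV-2]: 37 consistent
L/I-1 aff ·: Ll|LL
L/I-2 aff ·: Ll|LL
L/II-1 aff I-1×I-2: Ll
L/II-2 aff ·: Ll
L/II-3 aff I-1×I-2: Ll|LL
L/II-4 aff I-1×I-2: Ll|LL
L/III-1 un II-2×II-1: ll
L/III-2 aff ·: Ll
L/IV-1 aff III-1×III-2: Ll
L/IV-2 un III-1×III-2: ll
⇒ L over [I-1,I-2,II-1,II-2,II-3,II-4,III-1,III-2,IV-1,IV-2]: 12 consistent

II-1 ∈ {Bb GG Ll, Bb Gg Ll}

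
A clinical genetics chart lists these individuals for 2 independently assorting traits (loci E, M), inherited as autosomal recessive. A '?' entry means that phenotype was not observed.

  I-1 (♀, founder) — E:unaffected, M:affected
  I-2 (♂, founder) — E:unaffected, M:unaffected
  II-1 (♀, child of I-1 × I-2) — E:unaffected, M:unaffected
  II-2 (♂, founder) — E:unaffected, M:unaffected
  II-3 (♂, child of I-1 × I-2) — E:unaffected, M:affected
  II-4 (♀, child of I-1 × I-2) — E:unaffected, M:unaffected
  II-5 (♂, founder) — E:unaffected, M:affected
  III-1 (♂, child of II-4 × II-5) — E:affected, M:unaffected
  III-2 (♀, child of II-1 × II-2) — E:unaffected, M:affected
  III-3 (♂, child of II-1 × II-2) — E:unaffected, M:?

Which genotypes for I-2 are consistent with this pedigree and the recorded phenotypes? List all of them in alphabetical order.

I-2 ∈ {EE Mm, Ee Mm}

E/I-1 un ·: EE|Ee
E/I-2 un ·: EE|Ee
E/II-1 un I-1×I-2: EE|Ee
E/II-2 un ·: EE|Ee
E/II-3 un I-1×I-2: EE|Ee
E/II-4 un I-1×I-2: Ee
E/II-5 un ·: Ee
E/III-1 aff II-4×II-5: ee
E/III-2 un II-1×II-2: EE|Ee
E/III-3 un II-1×II-2: EE|Ee
⇒ E over [I-1,I-2,II-1,II-2,II-3,II-4,II-5,III-1,III-2,III-3]: 78 consistent
M/I-1 aff ·: mm
M/I-2 un ·: Mm
M/II-1 un I-1×I-2: Mm
M/II-2 un ·: Mm
M/II-3 aff I-1×I-2: mm
M/II-4 un I-1×I-2: Mm
M/II-5 aff ·: mm
M/III-1 un II-4×II-5: Mm
M/III-2 aff II-1×II-2: mm
M/III-3 ? II-1×II-2: MM|Mm|mm
⇒ M over [I-1,I-2,II-1,II-2,II-3,II-4,II-5,III-1,III-2,III-3]: 3 consistent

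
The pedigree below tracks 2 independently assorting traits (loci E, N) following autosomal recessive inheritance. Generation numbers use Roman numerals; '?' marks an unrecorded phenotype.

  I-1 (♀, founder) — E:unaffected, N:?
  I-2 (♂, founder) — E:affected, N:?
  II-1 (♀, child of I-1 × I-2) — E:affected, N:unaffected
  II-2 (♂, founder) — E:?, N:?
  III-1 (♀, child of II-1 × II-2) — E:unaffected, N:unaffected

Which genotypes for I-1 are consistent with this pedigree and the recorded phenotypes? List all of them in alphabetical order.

I-1 ∈ {Ee NN, Ee Nn, Ee nn}

E/I-1 un ·: Ee
E/I-2 aff ·: ee
E/II-1 aff I-1×I-2: ee
E/II-2 ? ·: EE|Ee
E/III-1 un II-1×II-2: Ee
⇒ E over [I-1,I-2,II-1,II-2,III-1]: 2 consistent
N/I-1 ? ·: NN|Nn|nn
N/I-2 ? ·: NN|Nn|nn
N/II-1 un I-1×I-2: NN|Nn
N/II-2 ? ·: NN|Nn|nn
N/III-1 un II-1×II-2: NN|Nn
⇒ N over [I-1,I-2,II-1,II-2,III-1]: 51 consistent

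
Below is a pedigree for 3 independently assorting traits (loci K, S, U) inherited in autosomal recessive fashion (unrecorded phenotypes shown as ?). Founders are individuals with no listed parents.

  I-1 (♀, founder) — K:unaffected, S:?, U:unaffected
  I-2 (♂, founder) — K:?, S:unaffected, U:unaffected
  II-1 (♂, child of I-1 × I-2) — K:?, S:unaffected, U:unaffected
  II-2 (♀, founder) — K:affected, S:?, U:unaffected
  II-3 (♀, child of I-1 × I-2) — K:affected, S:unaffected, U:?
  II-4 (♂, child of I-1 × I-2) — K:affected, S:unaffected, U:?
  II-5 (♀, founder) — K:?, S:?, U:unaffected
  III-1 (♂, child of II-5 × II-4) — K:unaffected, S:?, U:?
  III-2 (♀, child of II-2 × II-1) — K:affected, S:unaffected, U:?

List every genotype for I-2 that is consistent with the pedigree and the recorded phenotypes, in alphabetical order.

K/I-1 un ·: Kk
K/I-2 ? ·: Kk|kk
K/II-1 ? I-1×I-2: Kk|kk
K/II-2 aff ·: kk
K/II-3 aff I-1×I-2: kk
K/II-4 aff I-1×I-2: kk
K/II-5 ? ·: KK|Kk
K/III-1 un II-5×II-4: Kk
K/III-2 aff II-2×II-1: kk
⇒ K over [I-1,I-2,II-1,II-2,II-3,II-4,II-5,III-1,III-2]: 8 consistent
S/I-1 ? ·: SS|Ss|ss
S/I-2 un ·: SS|Ss
S/II-1 un I-1×I-2: SS|Ss
S/II-2 ? ·: SS|Ss|ss
S/II-3 un I-1×I-2: SS|Ss
S/II-4 un I-1×I-2: SS|Ss
S/II-5 ? ·: SS|Ss|ss
S/III-1 ? II-5×II-4: SS|Ss|ss
S/III-2 un II-2×II-1: SS|Ss
⇒ S over [I-1,I-2,II-1,II-2,II-3,II-4,II-5,III-1,III-2]: 680 consistent
U/I-1 un ·: UU|Uu
U/I-2 un ·: UU|Uu
U/II-1 un I-1×I-2: UU|Uu
U/II-2 un ·: UU|Uu
U/II-3 ? I-1×I-2: UU|Uu|uu
U/II-4 ? I-1×I-2: UU|Uu|uu
U/II-5 un ·: UU|Uu
U/III-1 ? II-5×II-4: UU|Uu|uu
U/III-2 ? II-2×II-1: UU|Uu|uu
⇒ U over [I-1,I-2,II-1,II-2,II-3,II-4,II-5,III-1,III-2]: 529 consistent

I-2 ∈ {Kk SS UU, Kk SS Uu, Kk Ss UU, Kk Ss Uu, kk SS UU, kk SS Uu, kk Ss UU, kk Ss Uu}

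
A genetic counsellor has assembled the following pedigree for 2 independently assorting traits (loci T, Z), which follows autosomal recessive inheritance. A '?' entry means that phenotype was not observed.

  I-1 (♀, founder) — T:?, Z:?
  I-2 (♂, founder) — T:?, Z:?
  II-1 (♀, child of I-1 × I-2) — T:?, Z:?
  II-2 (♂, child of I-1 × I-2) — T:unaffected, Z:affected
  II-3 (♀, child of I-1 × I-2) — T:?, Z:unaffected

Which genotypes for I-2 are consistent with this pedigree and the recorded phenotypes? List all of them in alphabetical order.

I-2 ∈ {TT Zz, TT zz, Tt Zz, Tt zz, tt Zz, tt zz}

T/I-1 ? ·: TT|Tt|tt
T/I-2 ? ·: TT|Tt|tt
T/II-1 ? I-1×I-2: TT|Tt|tt
T/II-2 un I-1×I-2: TT|Tt
T/II-3 ? I-1×I-2: TT|Tt|tt
⇒ T over [I-1,I-2,II-1,II-2,II-3]: 45 consistent
Z/I-1 ? ·: Zz|zz
Z/I-2 ? ·: Zz|zz
Z/II-1 ? I-1×I-2: ZZ|Zz|zz
Z/II-2 aff I-1×I-2: zz
Z/II-3 un I-1×I-2: ZZ|Zz
⇒ Z over [I-1,I-2,II-1,II-2,II-3]: 10 consistent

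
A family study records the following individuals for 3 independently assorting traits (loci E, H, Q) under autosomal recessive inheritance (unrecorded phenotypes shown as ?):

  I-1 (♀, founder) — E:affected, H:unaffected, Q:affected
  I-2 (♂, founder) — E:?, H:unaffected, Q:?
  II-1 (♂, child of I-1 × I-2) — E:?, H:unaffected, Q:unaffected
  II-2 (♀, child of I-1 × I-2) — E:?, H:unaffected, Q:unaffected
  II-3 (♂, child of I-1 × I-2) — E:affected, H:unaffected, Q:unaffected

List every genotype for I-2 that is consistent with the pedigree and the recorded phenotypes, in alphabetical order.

E/I-1 aff ·: ee
E/I-2 ? ·: Ee|ee
E/II-1 ? I-1×I-2: Ee|ee
E/II-2 ? I-1×I-2: Ee|ee
E/II-3 aff I-1×I-2: ee
⇒ E over [I-1,I-2,II-1,II-2,II-3]: 5 consistent
H/I-1 un ·: HH|Hh
H/I-2 un ·: HH|Hh
H/II-1 un I-1×I-2: HH|Hh
H/II-2 un I-1×I-2: HH|Hh
H/II-3 un I-1×I-2: HH|Hh
⇒ H over [I-1,I-2,II-1,II-2,II-3]: 25 consistent
Q/I-1 aff ·: qq
Q/I-2 ? ·: QQ|Qq
Q/II-1 un I-1×I-2: Qq
Q/II-2 un I-1×I-2: Qq
Q/II-3 un I-1×I-2: Qq
⇒ Q over [I-1,I-2,II-1,II-2,II-3]: 2 consistent

I-2 ∈ {Ee HH QQ, Ee HH Qq, Ee Hh QQ, Ee Hh Qq, ee HH QQ, ee HH Qq, ee Hh QQ, ee Hh Qq}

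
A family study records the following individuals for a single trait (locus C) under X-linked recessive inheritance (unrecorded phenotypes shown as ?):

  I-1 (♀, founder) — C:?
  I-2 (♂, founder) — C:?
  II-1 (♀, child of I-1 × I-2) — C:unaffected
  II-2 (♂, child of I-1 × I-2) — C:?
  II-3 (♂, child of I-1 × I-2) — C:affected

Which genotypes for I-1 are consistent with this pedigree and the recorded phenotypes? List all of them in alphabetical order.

I-1 ∈ {X^CX^c, X^cX^c}

C/I-1 ? ·: X^CX^c|X^cX^c
C/I-2 ? ·: X^CY|X^cY
C/II-1 un I-1×I-2: X^CX^C|X^CX^c
C/II-2 ? I-1×I-2: X^CY|X^cY
C/II-3 aff I-1×I-2: X^cY
⇒ C over [I-1,I-2,II-1,II-2,II-3]: 7 consistent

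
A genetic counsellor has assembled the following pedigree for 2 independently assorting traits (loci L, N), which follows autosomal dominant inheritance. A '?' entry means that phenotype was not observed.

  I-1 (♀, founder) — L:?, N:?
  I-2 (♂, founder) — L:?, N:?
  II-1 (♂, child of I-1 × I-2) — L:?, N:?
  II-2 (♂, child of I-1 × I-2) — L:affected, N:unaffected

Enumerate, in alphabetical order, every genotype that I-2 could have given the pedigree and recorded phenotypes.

I-2 ∈ {LL Nn, LL nn, Ll Nn, Ll nn, ll Nn, ll nn}

L/I-1 ? ·: ll|Ll|LL
L/I-2 ? ·: ll|Ll|LL
L/II-1 ? I-1×I-2: ll|Ll|LL
L/II-2 aff I-1×I-2: Ll|LL
⇒ L over [I-1,I-2,II-1,II-2]: 21 consistent
N/I-1 ? ·: nn|Nn
N/I-2 ? ·: nn|Nn
N/II-1 ? I-1×I-2: nn|Nn|NN
N/II-2 un I-1×I-2: nn
⇒ N over [I-1,I-2,II-1,II-2]: 8 consistent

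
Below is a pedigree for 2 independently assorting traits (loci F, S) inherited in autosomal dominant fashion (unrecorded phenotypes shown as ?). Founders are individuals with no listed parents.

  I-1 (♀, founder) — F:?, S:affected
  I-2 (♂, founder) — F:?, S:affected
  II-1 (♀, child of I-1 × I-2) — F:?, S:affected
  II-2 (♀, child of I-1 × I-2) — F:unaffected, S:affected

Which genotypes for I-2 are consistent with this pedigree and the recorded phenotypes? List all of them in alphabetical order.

I-2 ∈ {Ff SS, Ff Ss, ff SS, ff Ss}

F/I-1 ? ·: ff|Ff
F/I-2 ? ·: ff|Ff
F/II-1 ? I-1×I-2: ff|Ff|FF
F/II-2 un I-1×I-2: ff
⇒ F over [I-1,I-2,II-1,II-2]: 8 consistent
S/I-1 aff ·: Ss|SS
S/I-2 aff ·: Ss|SS
S/II-1 aff I-1×I-2: Ss|SS
S/II-2 aff I-1×I-2: Ss|SS
⇒ S over [I-1,I-2,II-1,II-2]: 13 consistent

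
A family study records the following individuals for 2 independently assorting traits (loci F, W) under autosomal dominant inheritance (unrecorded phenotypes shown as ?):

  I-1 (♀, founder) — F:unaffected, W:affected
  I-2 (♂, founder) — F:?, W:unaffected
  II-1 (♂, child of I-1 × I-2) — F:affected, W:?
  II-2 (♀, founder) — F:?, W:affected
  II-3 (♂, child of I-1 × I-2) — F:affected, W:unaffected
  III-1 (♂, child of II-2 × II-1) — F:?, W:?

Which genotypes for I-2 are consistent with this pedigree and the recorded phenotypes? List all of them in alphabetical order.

F/I-1 un ·: ff
F/I-2 ? ·: Ff|FF
F/II-1 aff I-1×I-2: Ff
F/II-2 ? ·: ff|Ff|FF
F/II-3 aff I-1×I-2: Ff
F/III-1 ? II-2×II-1: ff|Ff|FF
⇒ F over [I-1,I-2,II-1,II-2,II-3,III-1]: 14 consistent
W/I-1 aff ·: Ww
W/I-2 un ·: ww
W/II-1 ? I-1×I-2: ww|Ww
W/II-2 aff ·: Ww|WW
W/II-3 un I-1×I-2: ww
W/III-1 ? II-2×II-1: ww|Ww|WW
⇒ W over [I-1,I-2,II-1,II-2,II-3,III-1]: 8 consistent

I-2 ∈ {FF ww, Ff ww}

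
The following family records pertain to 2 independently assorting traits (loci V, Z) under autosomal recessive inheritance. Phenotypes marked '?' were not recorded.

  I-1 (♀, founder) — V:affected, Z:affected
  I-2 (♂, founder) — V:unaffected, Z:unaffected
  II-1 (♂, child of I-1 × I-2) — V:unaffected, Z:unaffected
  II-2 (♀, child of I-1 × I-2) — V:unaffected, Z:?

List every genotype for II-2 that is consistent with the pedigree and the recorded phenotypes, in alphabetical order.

II-2 ∈ {Vv Zz, Vv zz}

V/I-1 aff ·: vv
V/I-2 un ·: VV|Vv
V/II-1 un I-1×I-2: Vv
V/II-2 un I-1×I-2: Vv
⇒ V over [I-1,I-2,II-1,II-2]: 2 consistent
Z/I-1 aff ·: zz
Z/I-2 un ·: ZZ|Zz
Z/II-1 un I-1×I-2: Zz
Z/II-2 ? I-1×I-2: Zz|zz
⇒ Z over [I-1,I-2,II-1,II-2]: 3 consistent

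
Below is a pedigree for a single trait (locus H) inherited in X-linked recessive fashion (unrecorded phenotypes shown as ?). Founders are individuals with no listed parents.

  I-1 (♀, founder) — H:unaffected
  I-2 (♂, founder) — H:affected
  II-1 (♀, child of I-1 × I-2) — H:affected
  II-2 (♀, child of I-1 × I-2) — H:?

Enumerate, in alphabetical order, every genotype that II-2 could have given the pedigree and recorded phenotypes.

II-2 ∈ {X^HX^h, X^hX^h}

H/I-1 un ·: X^HX^h
H/I-2 aff ·: X^hY
H/II-1 aff I-1×I-2: X^hX^h
H/II-2 ? I-1×I-2: X^HX^h|X^hX^h
⇒ H over [I-1,I-2,II-1,II-2]: 2 consistent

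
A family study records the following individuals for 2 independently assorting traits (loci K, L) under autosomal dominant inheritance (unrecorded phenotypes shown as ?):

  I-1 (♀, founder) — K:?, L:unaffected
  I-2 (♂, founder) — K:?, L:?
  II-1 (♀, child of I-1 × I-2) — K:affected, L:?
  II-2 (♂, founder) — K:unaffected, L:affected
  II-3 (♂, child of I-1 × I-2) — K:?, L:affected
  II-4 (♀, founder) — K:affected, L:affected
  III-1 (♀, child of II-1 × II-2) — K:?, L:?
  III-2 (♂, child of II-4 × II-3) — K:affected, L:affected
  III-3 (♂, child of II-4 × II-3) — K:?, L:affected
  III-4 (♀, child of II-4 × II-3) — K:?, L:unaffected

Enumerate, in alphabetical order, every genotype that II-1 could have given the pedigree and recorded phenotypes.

K/I-1 ? ·: kk|Kk|KK
K/I-2 ? ·: kk|Kk|KK
K/II-1 aff I-1×I-2: Kk|KK
K/II-2 un ·: kk
K/II-3 ? I-1×I-2: kk|Kk|KK
K/II-4 aff ·: Kk|KK
K/III-1 ? II-1×II-2: kk|Kk
K/III-2 aff II-4×II-3: Kk|KK
K/III-3 ? II-4×II-3: kk|Kk|KK
K/III-4 ? II-4×II-3: kk|Kk|KK
⇒ K over [I-1,I-2,II-1,II-2,II-3,II-4,III-1,III-2,III-3,III-4]: 567 consistent
L/I-1 un ·: ll
L/I-2 ? ·: Ll|LL
L/II-1 ? I-1×I-2: ll|Ll
L/II-2 aff ·: Ll|LL
L/II-3 aff I-1×I-2: Ll
L/II-4 aff ·: Ll
L/III-1 ? II-1×II-2: ll|Ll|LL
L/III-2 aff II-4×II-3: Ll|LL
L/III-3 aff II-4×II-3: Ll|LL
L/III-4 un II-4×II-3: ll
⇒ L over [I-1,I-2,II-1,II-2,II-3,II-4,III-1,III-2,III-3,III-4]: 52 consistent

II-1 ∈ {KK Ll, KK ll, Kk Ll, Kk ll}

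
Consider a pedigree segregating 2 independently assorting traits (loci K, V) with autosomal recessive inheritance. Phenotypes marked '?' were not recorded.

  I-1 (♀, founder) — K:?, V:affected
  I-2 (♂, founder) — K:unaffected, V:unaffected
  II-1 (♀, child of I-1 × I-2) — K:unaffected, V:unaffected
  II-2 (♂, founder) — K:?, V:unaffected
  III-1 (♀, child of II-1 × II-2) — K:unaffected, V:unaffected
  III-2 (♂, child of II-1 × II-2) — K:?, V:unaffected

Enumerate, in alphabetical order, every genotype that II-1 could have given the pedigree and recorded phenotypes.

K/I-1 ? ·: KK|Kk|kk
K/I-2 un ·: KK|Kk
K/II-1 un I-1×I-2: KK|Kk
K/II-2 ? ·: KK|Kk|kk
K/III-1 un II-1×II-2: KK|Kk
K/III-2 ? II-1×II-2: KK|Kk|kk
⇒ K over [I-1,I-2,II-1,II-2,III-1,III-2]: 84 consistent
V/I-1 aff ·: vv
V/I-2 un ·: VV|Vv
V/II-1 un I-1×I-2: Vv
V/II-2 un ·: VV|Vv
V/III-1 un II-1×II-2: VV|Vv
V/III-2 un II-1×II-2: VV|Vv
⇒ V over [I-1,I-2,II-1,II-2,III-1,III-2]: 16 consistent

II-1 ∈ {KK Vv, Kk Vv}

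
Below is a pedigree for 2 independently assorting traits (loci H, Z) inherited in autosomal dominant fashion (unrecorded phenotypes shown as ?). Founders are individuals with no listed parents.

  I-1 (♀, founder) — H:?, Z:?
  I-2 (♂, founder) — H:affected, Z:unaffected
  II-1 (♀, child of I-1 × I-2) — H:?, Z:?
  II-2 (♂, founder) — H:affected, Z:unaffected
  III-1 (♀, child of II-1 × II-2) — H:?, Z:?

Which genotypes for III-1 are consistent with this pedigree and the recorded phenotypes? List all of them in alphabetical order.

III-1 ∈ {HH Zz, HH zz, Hh Zz, Hh zz, hh Zz, hh zz}

H/I-1 ? ·: hh|Hh|HH
H/I-2 aff ·: Hh|HH
H/II-1 ? I-1×I-2: hh|Hh|HH
H/II-2 aff ·: Hh|HH
H/III-1 ? II-1×II-2: hh|Hh|HH
⇒ H over [I-1,I-2,II-1,II-2,III-1]: 43 consistent
Z/I-1 ? ·: zz|Zz|ZZ
Z/I-2 un ·: zz
Z/II-1 ? I-1×I-2: zz|Zz
Z/II-2 un ·: zz
Z/III-1 ? II-1×II-2: zz|Zz
⇒ Z over [I-1,I-2,II-1,II-2,III-1]: 6 consistent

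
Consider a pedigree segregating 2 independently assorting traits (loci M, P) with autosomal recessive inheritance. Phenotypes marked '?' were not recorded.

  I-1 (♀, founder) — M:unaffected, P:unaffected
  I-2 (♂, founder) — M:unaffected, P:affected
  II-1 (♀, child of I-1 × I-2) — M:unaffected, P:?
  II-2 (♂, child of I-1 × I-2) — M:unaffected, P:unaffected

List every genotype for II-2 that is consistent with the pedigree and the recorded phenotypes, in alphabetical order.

II-2 ∈ {MM Pp, Mm Pp}

M/I-1 un ·: MM|Mm
M/I-2 un ·: MM|Mm
M/II-1 un I-1×I-2: MM|Mm
M/II-2 un I-1×I-2: MM|Mm
⇒ M over [I-1,I-2,II-1,II-2]: 13 consistent
P/I-1 un ·: PP|Pp
P/I-2 aff ·: pp
P/II-1 ? I-1×I-2: Pp|pp
P/II-2 un I-1×I-2: Pp
⇒ P over [I-1,I-2,II-1,II-2]: 3 consistent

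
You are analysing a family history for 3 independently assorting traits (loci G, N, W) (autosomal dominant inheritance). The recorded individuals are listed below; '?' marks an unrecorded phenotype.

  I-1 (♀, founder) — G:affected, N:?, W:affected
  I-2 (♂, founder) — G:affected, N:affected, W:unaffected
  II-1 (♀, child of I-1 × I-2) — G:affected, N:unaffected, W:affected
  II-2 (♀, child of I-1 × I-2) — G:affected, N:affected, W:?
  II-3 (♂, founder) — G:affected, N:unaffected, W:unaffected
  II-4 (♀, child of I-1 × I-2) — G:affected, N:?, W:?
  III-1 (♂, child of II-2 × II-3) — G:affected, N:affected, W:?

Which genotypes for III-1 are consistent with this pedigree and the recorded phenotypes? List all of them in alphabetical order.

III-1 ∈ {GG Nn Ww, GG Nn ww, Gg Nn Ww, Gg Nn ww}

G/I-1 aff ·: Gg|GG
G/I-2 aff ·: Gg|GG
G/II-1 aff I-1×I-2: Gg|GG
G/II-2 aff I-1×I-2: Gg|GG
G/II-3 aff ·: Gg|GG
G/II-4 aff I-1×I-2: Gg|GG
G/III-1 aff II-2×II-3: Gg|GG
⇒ G over [I-1,I-2,II-1,II-2,II-3,II-4,III-1]: 87 consistent
N/I-1 ? ·: nn|Nn
N/I-2 aff ·: Nn
N/II-1 un I-1×I-2: nn
N/II-2 aff I-1×I-2: Nn|NN
N/II-3 un ·: nn
N/II-4 ? I-1×I-2: nn|Nn|NN
N/III-1 aff II-2×II-3: Nn
⇒ N over [I-1,I-2,II-1,II-2,II-3,II-4,III-1]: 8 consistent
W/I-1 aff ·: Ww|WW
W/I-2 un ·: ww
W/II-1 aff I-1×I-2: Ww
W/II-2 ? I-1×I-2: ww|Ww
W/II-3 un ·: ww
W/II-4 ? I-1×I-2: ww|Ww
W/III-1 ? II-2×II-3: ww|Ww
⇒ W over [I-1,I-2,II-1,II-2,II-3,II-4,III-1]: 8 consistent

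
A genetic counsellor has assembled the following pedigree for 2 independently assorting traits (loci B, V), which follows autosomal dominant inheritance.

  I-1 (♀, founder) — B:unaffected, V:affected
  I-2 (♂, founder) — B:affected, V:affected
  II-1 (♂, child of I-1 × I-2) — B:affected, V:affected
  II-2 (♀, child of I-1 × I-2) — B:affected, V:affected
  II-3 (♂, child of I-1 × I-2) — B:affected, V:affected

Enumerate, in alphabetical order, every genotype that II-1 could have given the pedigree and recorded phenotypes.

B/I-1 un ·: bb
B/I-2 aff ·: Bb|BB
B/II-1 aff I-1×I-2: Bb
B/II-2 aff I-1×I-2: Bb
B/II-3 aff I-1×I-2: Bb
⇒ B over [I-1,I-2,II-1,II-2,II-3]: 2 consistent
V/I-1 aff ·: Vv|VV
V/I-2 aff ·: Vv|VV
V/II-1 aff I-1×I-2: Vv|VV
V/II-2 aff I-1×I-2: Vv|VV
V/II-3 aff I-1×I-2: Vv|VV
⇒ V over [I-1,I-2,II-1,II-2,II-3]: 25 consistent

II-1 ∈ {Bb VV, Bb Vv}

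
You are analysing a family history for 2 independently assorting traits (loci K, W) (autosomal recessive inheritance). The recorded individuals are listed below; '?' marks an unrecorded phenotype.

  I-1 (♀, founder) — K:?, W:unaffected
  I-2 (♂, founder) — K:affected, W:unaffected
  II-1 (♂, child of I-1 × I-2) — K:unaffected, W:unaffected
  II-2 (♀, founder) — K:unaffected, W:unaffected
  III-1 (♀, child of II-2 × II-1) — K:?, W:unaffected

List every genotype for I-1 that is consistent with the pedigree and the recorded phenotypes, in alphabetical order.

K/I-1 ? ·: KK|Kk
K/I-2 aff ·: kk
K/II-1 un I-1×I-2: Kk
K/II-2 un ·: KK|Kk
K/III-1 ? II-2×II-1: KK|Kk|kk
⇒ K over [I-1,I-2,II-1,II-2,III-1]: 10 consistent
W/I-1 un ·: WW|Ww
W/I-2 un ·: WW|Ww
W/II-1 un I-1×I-2: WW|Ww
W/II-2 un ·: WW|Ww
W/III-1 un II-2×II-1: WW|Ww
⇒ W over [I-1,I-2,II-1,II-2,III-1]: 24 consistent

I-1 ∈ {KK WW, KK Ww, Kk WW, Kk Ww}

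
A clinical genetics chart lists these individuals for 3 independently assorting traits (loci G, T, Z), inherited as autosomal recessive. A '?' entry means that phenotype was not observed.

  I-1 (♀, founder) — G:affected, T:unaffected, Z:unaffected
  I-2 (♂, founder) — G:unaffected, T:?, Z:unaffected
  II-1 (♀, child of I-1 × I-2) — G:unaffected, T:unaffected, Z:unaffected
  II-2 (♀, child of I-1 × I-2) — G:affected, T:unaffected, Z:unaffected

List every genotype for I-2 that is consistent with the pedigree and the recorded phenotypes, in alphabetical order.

G/I-1 aff ·: gg
G/I-2 un ·: Gg
G/II-1 un I-1×I-2: Gg
G/II-2 aff I-1×I-2: gg
⇒ G over [I-1,I-2,II-1,II-2]: 1 consistent
T/I-1 un ·: TT|Tt
T/I-2 ? ·: TT|Tt|tt
T/II-1 un I-1×I-2: TT|Tt
T/II-2 un I-1×I-2: TT|Tt
⇒ T over [I-1,I-2,II-1,II-2]: 15 consistent
Z/I-1 un ·: ZZ|Zz
Z/I-2 un ·: ZZ|Zz
Z/II-1 un I-1×I-2: ZZ|Zz
Z/II-2 un I-1×I-2: ZZ|Zz
⇒ Z over [I-1,I-2,II-1,II-2]: 13 consistent

I-2 ∈ {Gg TT ZZ, Gg TT Zz, Gg Tt ZZ, Gg Tt Zz, Gg tt ZZ, Gg tt Zz}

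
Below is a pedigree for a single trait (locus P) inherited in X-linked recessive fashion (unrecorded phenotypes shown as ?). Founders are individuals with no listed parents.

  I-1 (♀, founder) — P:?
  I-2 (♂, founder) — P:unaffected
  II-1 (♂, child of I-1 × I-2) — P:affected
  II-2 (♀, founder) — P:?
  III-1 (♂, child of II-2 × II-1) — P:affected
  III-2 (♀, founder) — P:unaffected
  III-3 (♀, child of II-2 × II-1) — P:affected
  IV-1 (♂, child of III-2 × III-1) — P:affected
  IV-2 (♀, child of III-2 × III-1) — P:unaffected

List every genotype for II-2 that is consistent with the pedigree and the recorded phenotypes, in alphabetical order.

II-2 ∈ {X^PX^p, X^pX^p}

P/I-1 ? ·: X^PX^p|X^pX^p
P/I-2 un ·: X^PY
P/II-1 aff I-1×I-2: X^pY
P/II-2 ? ·: X^PX^p|X^pX^p
P/III-1 aff II-2×II-1: X^pY
P/III-2 un ·: X^PX^p
P/III-3 aff II-2×II-1: X^pX^p
P/IV-1 aff III-2×III-1: X^pY
P/IV-2 un III-2×III-1: X^PX^p
⇒ P over [I-1,I-2,II-1,II-2,III-1,III-2,III-3,IV-1,IV-2]: 4 consistent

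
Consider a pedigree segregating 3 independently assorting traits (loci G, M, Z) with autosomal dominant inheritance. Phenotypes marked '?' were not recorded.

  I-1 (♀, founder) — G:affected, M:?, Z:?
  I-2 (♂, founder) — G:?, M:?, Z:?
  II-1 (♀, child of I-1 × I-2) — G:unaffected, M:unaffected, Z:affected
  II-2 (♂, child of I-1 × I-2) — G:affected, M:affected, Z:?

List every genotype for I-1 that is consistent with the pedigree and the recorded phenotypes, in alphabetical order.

G/I-1 aff ·: Gg
G/I-2 ? ·: gg|Gg
G/II-1 un I-1×I-2: gg
G/II-2 aff I-1×I-2: Gg|GG
⇒ G over [I-1,I-2,II-1,II-2]: 3 consistent
M/I-1 ? ·: mm|Mm
M/I-2 ? ·: mm|Mm
M/II-1 un I-1×I-2: mm
M/II-2 aff I-1×I-2: Mm|MM
⇒ M over [I-1,I-2,II-1,II-2]: 4 consistent
Z/I-1 ? ·: zz|Zz|ZZ
Z/I-2 ? ·: zz|Zz|ZZ
Z/II-1 aff I-1×I-2: Zz|ZZ
Z/II-2 ? I-1×I-2: zz|Zz|ZZ
⇒ Z over [I-1,I-2,II-1,II-2]: 21 consistent

I-1 ∈ {Gg Mm ZZ, Gg Mm Zz, Gg Mm zz, Gg mm ZZ, Gg mm Zz, Gg mm zz}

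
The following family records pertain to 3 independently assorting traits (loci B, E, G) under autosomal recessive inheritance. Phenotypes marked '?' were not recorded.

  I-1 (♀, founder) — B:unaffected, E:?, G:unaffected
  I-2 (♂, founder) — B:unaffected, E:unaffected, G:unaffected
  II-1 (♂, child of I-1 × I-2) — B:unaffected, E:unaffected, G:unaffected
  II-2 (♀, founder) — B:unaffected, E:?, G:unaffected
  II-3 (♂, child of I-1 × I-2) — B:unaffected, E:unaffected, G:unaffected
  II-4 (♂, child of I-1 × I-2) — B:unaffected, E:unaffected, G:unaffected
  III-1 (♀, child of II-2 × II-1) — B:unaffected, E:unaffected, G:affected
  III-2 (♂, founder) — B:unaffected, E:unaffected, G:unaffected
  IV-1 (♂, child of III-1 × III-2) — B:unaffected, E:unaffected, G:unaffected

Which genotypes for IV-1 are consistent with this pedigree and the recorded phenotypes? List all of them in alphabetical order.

B/I-1 un ·: BB|Bb
B/I-2 un ·: BB|Bb
B/II-1 un I-1×I-2: BB|Bb
B/II-2 un ·: BB|Bb
B/II-3 un I-1×I-2: BB|Bb
B/II-4 un I-1×I-2: BB|Bb
B/III-1 un II-2×II-1: BB|Bb
B/III-2 un ·: BB|Bb
B/IV-1 un III-1×III-2: BB|Bb
⇒ B over [I-1,I-2,II-1,II-2,II-3,II-4,III-1,III-2,IV-1]: 298 consistent
E/I-1 ? ·: EE|Ee|ee
E/I-2 un ·: EE|Ee
E/II-1 un I-1×I-2: EE|Ee
E/II-2 ? ·: EE|Ee|ee
E/II-3 un I-1×I-2: EE|Ee
E/II-4 un I-1×I-2: EE|Ee
E/III-1 un II-2×II-1: EE|Ee
E/III-2 un ·: EE|Ee
E/IV-1 un III-1×III-2: EE|Ee
⇒ E over [I-1,I-2,II-1,II-2,II-3,II-4,III-1,III-2,IV-1]: 434 consistent
G/I-1 un ·: GG|Gg
G/I-2 un ·: GG|Gg
G/II-1 un I-1×I-2: Gg
G/II-2 un ·: Gg
G/II-3 un I-1×I-2: GG|Gg
G/II-4 un I-1×I-2: GG|Gg
G/III-1 aff II-2×II-1: gg
G/III-2 un ·: GG|Gg
G/IV-1 un III-1×III-2: Gg
⇒ G over [I-1,I-2,II-1,II-2,II-3,II-4,III-1,III-2,IV-1]: 24 consistent

IV-1 ∈ {BB EE Gg, BB Ee Gg, Bb EE Gg, Bb Ee Gg}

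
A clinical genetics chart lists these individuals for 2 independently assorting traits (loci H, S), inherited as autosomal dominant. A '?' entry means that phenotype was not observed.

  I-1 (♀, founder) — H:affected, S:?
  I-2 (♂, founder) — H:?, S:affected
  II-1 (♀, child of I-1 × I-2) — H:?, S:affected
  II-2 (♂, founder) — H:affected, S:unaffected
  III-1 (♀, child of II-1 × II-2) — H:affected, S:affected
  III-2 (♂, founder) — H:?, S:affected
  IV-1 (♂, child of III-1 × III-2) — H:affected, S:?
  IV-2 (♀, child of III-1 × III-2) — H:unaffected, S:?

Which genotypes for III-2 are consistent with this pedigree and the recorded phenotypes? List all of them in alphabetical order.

III-2 ∈ {Hh SS, Hh Ss, hh SS, hh Ss}

H/I-1 aff ·: Hh|HH
H/I-2 ? ·: hh|Hh|HH
H/II-1 ? I-1×I-2: hh|Hh|HH
H/II-2 aff ·: Hh|HH
H/III-1 aff II-1×II-2: Hh
H/III-2 ? ·: hh|Hh
H/IV-1 aff III-1×III-2: Hh|HH
H/IV-2 un III-1×III-2: hh
⇒ H over [I-1,I-2,II-1,II-2,III-1,III-2,IV-1,IV-2]: 54 consistent
S/I-1 ? ·: ss|Ss|SS
S/I-2 aff ·: Ss|SS
S/II-1 aff I-1×I-2: Ss|SS
S/II-2 un ·: ss
S/III-1 aff II-1×II-2: Ss
S/III-2 aff ·: Ss|SS
S/IV-1 ? III-1×III-2: ss|Ss|SS
S/IV-2 ? III-1×III-2: ss|Ss|SS
⇒ S over [I-1,I-2,II-1,II-2,III-1,III-2,IV-1,IV-2]: 117 consistent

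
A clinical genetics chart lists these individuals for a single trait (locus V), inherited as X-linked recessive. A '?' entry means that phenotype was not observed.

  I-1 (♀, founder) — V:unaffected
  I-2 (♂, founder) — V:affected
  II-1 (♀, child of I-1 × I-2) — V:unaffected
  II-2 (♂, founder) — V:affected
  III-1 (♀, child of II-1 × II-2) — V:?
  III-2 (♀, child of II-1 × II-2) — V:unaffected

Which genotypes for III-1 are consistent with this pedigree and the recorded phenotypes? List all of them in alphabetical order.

V/I-1 un ·: X^VX^V|X^VX^v
V/I-2 aff ·: X^vY
V/II-1 un I-1×I-2: X^VX^v
V/II-2 aff ·: X^vY
V/III-1 ? II-1×II-2: X^VX^v|X^vX^v
V/III-2 un II-1×II-2: X^VX^v
⇒ V over [I-1,I-2,II-1,II-2,III-1,III-2]: 4 consistent

III-1 ∈ {X^VX^v, X^vX^v}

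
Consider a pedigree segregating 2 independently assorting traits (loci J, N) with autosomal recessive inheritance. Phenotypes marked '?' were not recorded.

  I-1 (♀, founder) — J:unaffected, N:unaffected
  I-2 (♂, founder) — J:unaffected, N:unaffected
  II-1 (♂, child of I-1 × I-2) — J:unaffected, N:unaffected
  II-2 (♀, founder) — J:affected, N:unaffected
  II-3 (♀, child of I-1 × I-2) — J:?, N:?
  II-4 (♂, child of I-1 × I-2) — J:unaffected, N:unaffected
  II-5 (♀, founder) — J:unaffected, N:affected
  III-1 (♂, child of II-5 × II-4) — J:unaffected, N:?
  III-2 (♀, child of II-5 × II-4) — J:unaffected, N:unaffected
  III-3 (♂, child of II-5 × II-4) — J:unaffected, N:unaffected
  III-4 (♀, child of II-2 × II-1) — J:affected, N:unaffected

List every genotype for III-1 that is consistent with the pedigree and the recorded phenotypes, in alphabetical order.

III-1 ∈ {JJ Nn, JJ nn, Jj Nn, Jj nn}

J/I-1 un ·: JJ|Jj
J/I-2 un ·: JJ|Jj
J/II-1 un I-1×I-2: Jj
J/II-2 aff ·: jj
J/II-3 ? I-1×I-2: JJ|Jj|jj
J/II-4 un I-1×I-2: JJ|Jj
J/II-5 un ·: JJ|Jj
J/III-1 un II-5×II-4: JJ|Jj
J/III-2 un II-5×II-4: JJ|Jj
J/III-3 un II-5×II-4: JJ|Jj
J/III-4 aff II-2×II-1: jj
⇒ J over [I-1,I-2,II-1,II-2,II-3,II-4,II-5,III-1,III-2,III-3,III-4]: 175 consistent
N/I-1 un ·: NN|Nn
N/I-2 un ·: NN|Nn
N/II-1 un I-1×I-2: NN|Nn
N/II-2 un ·: NN|Nn
N/II-3 ? I-1×I-2: NN|Nn|nn
N/II-4 un I-1×I-2: NN|Nn
N/II-5 aff ·: nn
N/III-1 ? II-5×II-4: Nn|nn
N/III-2 un II-5×II-4: Nn
N/III-3 un II-5×II-4: Nn
N/III-4 un II-2×II-1: NN|Nn
⇒ N over [I-1,I-2,II-1,II-2,II-3,II-4,II-5,III-1,III-2,III-3,III-4]: 150 consistent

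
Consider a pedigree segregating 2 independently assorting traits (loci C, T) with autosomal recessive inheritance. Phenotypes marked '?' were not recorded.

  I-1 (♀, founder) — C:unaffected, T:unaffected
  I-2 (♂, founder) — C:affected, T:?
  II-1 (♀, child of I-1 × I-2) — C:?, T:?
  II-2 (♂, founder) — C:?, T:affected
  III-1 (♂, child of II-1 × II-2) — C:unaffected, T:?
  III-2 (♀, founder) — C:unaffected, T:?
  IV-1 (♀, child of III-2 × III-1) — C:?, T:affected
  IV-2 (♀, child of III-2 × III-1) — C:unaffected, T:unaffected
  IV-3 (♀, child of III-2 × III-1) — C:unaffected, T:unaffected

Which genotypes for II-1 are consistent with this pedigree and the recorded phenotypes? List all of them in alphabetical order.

II-1 ∈ {Cc TT, Cc Tt, Cc tt, cc TT, cc Tt, cc tt}

C/I-1 un ·: CC|Cc
C/I-2 aff ·: cc
C/II-1 ? I-1×I-2: Cc|cc
C/II-2 ? ·: CC|Cc|cc
C/III-1 un II-1×II-2: CC|Cc
C/III-2 un ·: CC|Cc
C/IV-1 ? III-2×III-1: CC|Cc|cc
C/IV-2 un III-2×III-1: CC|Cc
C/IV-3 un III-2×III-1: CC|Cc
⇒ C over [I-1,I-2,II-1,II-2,III-1,III-2,IV-1,IV-2,IV-3]: 196 consistent
T/I-1 un ·: TT|Tt
T/I-2 ? ·: TT|Tt|tt
T/II-1 ? I-1×I-2: TT|Tt|tt
T/II-2 aff ·: tt
T/III-1 ? II-1×II-2: Tt|tt
T/III-2 ? ·: Tt|tt
T/IV-1 aff III-2×III-1: tt
T/IV-2 un III-2×III-1: TT|Tt
T/IV-3 un III-2×III-1: TT|Tt
⇒ T over [I-1,I-2,II-1,II-2,III-1,III-2,IV-1,IV-2,IV-3]: 52 consistent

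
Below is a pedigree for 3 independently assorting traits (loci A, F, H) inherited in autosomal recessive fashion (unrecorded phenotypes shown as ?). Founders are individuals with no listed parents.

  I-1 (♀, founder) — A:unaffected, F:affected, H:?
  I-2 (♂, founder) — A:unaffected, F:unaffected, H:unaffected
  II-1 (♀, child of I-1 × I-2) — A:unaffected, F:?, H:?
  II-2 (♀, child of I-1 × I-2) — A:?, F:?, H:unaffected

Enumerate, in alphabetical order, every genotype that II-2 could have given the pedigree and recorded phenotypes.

A/I-1 un ·: AA|Aa
A/I-2 un ·: AA|Aa
A/II-1 un I-1×I-2: AA|Aa
A/II-2 ? I-1×I-2: AA|Aa|aa
⇒ A over [I-1,I-2,II-1,II-2]: 15 consistent
F/I-1 aff ·: ff
F/I-2 un ·: FF|Ff
F/II-1 ? I-1×I-2: Ff|ff
F/II-2 ? I-1×I-2: Ff|ff
⇒ F over [I-1,I-2,II-1,II-2]: 5 consistent
H/I-1 ? ·: HH|Hh|hh
H/I-2 un ·: HH|Hh
H/II-1 ? I-1×I-2: HH|Hh|hh
H/II-2 un I-1×I-2: HH|Hh
⇒ H over [I-1,I-2,II-1,II-2]: 18 consistent

II-2 ∈ {AA Ff HH, AA Ff Hh, AA ff HH, AA ff Hh, Aa Ff HH, Aa Ff Hh, Aa ff HH, Aa ff Hh, aa Ff HH, aa Ff Hh, aa ff HH, aa ff Hh}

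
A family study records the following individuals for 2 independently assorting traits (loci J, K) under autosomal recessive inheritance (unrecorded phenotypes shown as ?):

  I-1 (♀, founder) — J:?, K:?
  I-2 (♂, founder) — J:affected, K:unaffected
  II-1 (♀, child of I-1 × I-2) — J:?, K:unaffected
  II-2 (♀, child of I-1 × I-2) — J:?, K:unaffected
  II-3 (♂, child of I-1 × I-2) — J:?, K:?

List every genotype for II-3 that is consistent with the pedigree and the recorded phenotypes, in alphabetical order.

J/I-1 ? ·: JJ|Jj|jj
J/I-2 aff ·: jj
J/II-1 ? I-1×I-2: Jj|jj
J/II-2 ? I-1×I-2: Jj|jj
J/II-3 ? I-1×I-2: Jj|jj
⇒ J over [I-1,I-2,II-1,II-2,II-3]: 10 consistent
K/I-1 ? ·: KK|Kk|kk
K/I-2 un ·: KK|Kk
K/II-1 un I-1×I-2: KK|Kk
K/II-2 un I-1×I-2: KK|Kk
K/II-3 ? I-1×I-2: KK|Kk|kk
⇒ K over [I-1,I-2,II-1,II-2,II-3]: 32 consistent

II-3 ∈ {Jj KK, Jj Kk, Jj kk, jj KK, jj Kk, jj kk}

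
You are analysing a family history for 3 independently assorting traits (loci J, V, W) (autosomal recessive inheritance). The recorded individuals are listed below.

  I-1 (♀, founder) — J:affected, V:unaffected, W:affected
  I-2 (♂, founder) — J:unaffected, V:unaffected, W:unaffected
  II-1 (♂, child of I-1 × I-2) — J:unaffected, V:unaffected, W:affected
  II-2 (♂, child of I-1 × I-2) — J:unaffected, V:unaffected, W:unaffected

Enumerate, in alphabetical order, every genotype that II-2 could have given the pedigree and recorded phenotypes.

II-2 ∈ {Jj VV Ww, Jj Vv Ww}

J/I-1 aff ·: jj
J/I-2 un ·: JJ|Jj
J/II-1 un I-1×I-2: Jj
J/II-2 un I-1×I-2: Jj
⇒ J over [I-1,I-2,II-1,II-2]: 2 consistent
V/I-1 un ·: VV|Vv
V/I-2 un ·: VV|Vv
V/II-1 un I-1×I-2: VV|Vv
V/II-2 un I-1×I-2: VV|Vv
⇒ V over [I-1,I-2,II-1,II-2]: 13 consistent
W/I-1 aff ·: ww
W/I-2 un ·: Ww
W/II-1 aff I-1×I-2: ww
W/II-2 un I-1×I-2: Ww
⇒ W over [I-1,I-2,II-1,II-2]: 1 consistent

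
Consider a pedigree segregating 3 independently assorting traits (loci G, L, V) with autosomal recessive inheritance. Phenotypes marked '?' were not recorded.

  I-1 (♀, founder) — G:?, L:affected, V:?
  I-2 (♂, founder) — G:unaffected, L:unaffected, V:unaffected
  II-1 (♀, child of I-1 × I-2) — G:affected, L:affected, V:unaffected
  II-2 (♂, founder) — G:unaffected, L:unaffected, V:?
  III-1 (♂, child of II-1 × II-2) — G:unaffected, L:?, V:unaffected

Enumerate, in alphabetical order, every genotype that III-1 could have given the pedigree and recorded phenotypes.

III-1 ∈ {Gg Ll VV, Gg Ll Vv, Gg ll VV, Gg ll Vv}

G/I-1 ? ·: Gg|gg
G/I-2 un ·: Gg
G/II-1 aff I-1×I-2: gg
G/II-2 un ·: GG|Gg
G/III-1 un II-1×II-2: Gg
⇒ G over [I-1,I-2,II-1,II-2,III-1]: 4 consistent
L/I-1 aff ·: ll
L/I-2 un ·: Ll
L/II-1 aff I-1×I-2: ll
L/II-2 un ·: LL|Ll
L/III-1 ? II-1×II-2: Ll|ll
⇒ L over [I-1,I-2,II-1,II-2,III-1]: 3 consistent
V/I-1 ? ·: VV|Vv|vv
V/I-2 un ·: VV|Vv
V/II-1 un I-1×I-2: VV|Vv
V/II-2 ? ·: VV|Vv|vv
V/III-1 un II-1×II-2: VV|Vv
⇒ V over [I-1,I-2,II-1,II-2,III-1]: 41 consistent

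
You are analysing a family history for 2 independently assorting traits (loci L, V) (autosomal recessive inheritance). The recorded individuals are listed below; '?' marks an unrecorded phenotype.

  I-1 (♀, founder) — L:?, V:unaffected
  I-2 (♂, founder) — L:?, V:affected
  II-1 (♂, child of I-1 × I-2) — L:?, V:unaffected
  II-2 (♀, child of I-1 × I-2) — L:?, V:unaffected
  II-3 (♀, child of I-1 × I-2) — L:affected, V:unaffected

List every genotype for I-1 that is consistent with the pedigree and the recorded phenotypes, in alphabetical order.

I-1 ∈ {Ll VV, Ll Vv, ll VV, ll Vv}

L/I-1 ? ·: Ll|ll
L/I-2 ? ·: Ll|ll
L/II-1 ? I-1×I-2: LL|Ll|ll
L/II-2 ? I-1×I-2: LL|Ll|ll
L/II-3 aff I-1×I-2: ll
⇒ L over [I-1,I-2,II-1,II-2,II-3]: 18 consistent
V/I-1 un ·: VV|Vv
V/I-2 aff ·: vv
V/II-1 un I-1×I-2: Vv
V/II-2 un I-1×I-2: Vv
V/II-3 un I-1×I-2: Vv
⇒ V over [I-1,I-2,II-1,II-2,II-3]: 2 consistent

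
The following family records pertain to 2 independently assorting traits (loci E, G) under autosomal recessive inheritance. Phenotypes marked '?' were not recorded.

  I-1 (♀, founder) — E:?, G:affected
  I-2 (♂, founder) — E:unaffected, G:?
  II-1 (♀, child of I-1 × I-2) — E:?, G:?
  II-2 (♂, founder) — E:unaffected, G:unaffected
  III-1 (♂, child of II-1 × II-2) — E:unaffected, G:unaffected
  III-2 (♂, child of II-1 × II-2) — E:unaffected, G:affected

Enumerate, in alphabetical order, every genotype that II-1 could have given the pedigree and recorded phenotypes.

E/I-1 ? ·: EE|Ee|ee
E/I-2 un ·: EE|Ee
E/II-1 ? I-1×I-2: EE|Ee|ee
E/II-2 un ·: EE|Ee
E/III-1 un II-1×II-2: EE|Ee
E/III-2 un II-1×II-2: EE|Ee
⇒ E over [I-1,I-2,II-1,II-2,III-1,III-2]: 64 consistent
G/I-1 aff ·: gg
G/I-2 ? ·: GG|Gg|gg
G/II-1 ? I-1×I-2: Gg|gg
G/II-2 un ·: Gg
G/III-1 un II-1×II-2: GG|Gg
G/III-2 aff II-1×II-2: gg
⇒ G over [I-1,I-2,II-1,II-2,III-1,III-2]: 6 consistent

II-1 ∈ {EE Gg, EE gg, Ee Gg, Ee gg, ee Gg, ee gg}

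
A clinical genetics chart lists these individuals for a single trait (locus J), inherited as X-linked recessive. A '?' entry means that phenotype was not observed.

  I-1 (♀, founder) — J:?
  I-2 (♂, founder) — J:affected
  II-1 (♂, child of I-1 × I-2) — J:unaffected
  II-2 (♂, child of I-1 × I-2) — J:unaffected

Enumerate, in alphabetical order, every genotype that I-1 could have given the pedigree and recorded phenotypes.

J/I-1 ? ·: X^JX^J|X^JX^j
J/I-2 aff ·: X^jY
J/II-1 un I-1×I-2: X^JY
J/II-2 un I-1×I-2: X^JY
⇒ J over [I-1,I-2,II-1,II-2]: 2 consistent

I-1 ∈ {X^JX^J, X^JX^j}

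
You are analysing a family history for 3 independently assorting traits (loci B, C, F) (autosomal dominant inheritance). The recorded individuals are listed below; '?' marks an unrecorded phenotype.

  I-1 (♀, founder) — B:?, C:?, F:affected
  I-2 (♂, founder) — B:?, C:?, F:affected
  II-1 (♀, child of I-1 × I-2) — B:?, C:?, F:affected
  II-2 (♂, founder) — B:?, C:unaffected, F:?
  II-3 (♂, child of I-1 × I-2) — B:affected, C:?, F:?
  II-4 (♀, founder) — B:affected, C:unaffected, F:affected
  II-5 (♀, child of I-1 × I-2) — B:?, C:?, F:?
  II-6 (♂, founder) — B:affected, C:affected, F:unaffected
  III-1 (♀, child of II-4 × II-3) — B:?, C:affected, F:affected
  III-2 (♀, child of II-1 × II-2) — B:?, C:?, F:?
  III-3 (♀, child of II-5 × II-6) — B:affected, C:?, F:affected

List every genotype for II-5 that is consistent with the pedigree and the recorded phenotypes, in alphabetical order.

II-5 ∈ {BB CC FF, BB CC Ff, BB Cc FF, BB Cc Ff, BB cc FF, BB cc Ff, Bb CC FF, Bb CC Ff, Bb Cc FF, Bb Cc Ff, Bb cc FF, Bb cc Ff, bb CC FF, bb CC Ff, bb Cc FF, bb Cc Ff, bb cc FF, bb cc Ff}

B/I-1 ? ·: bb|Bb|BB
B/I-2 ? ·: bb|Bb|BB
B/II-1 ? I-1×I-2: bb|Bb|BB
B/II-2 ? ·: bb|Bb|BB
B/II-3 aff I-1×I-2: Bb|BB
B/II-4 aff ·: Bb|BB
B/II-5 ? I-1×I-2: bb|Bb|BB
B/II-6 aff ·: Bb|BB
B/III-1 ? II-4×II-3: bb|Bb|BB
B/III-2 ? II-1×II-2: bb|Bb|BB
B/III-3 aff II-5×II-6: Bb|BB
⇒ B over [I-1,I-2,II-1,II-2,II-3,II-4,II-5,II-6,III-1,III-2,III-3]: 3288 consistent
C/I-1 ? ·: cc|Cc|CC
C/I-2 ? ·: cc|Cc|CC
C/II-1 ? I-1×I-2: cc|Cc|CC
C/II-2 un ·: cc
C/II-3 ? I-1×I-2: Cc|CC
C/II-4 un ·: cc
C/II-5 ? I-1×I-2: cc|Cc|CC
C/II-6 aff ·: Cc|CC
C/III-1 aff II-4×II-3: Cc
C/III-2 ? II-1×II-2: cc|Cc
C/III-3 ? II-5×II-6: cc|Cc|CC
⇒ C over [I-1,I-2,II-1,II-2,II-3,II-4,II-5,II-6,III-1,III-2,III-3]: 255 consistent
F/I-1 aff ·: Ff|FF
F/I-2 aff ·: Ff|FF
F/II-1 aff I-1×I-2: Ff|FF
F/II-2 ? ·: ff|Ff|FF
F/II-3 ? I-1×I-2: ff|Ff|FF
F/II-4 aff ·: Ff|FF
F/II-5 ? I-1×I-2: Ff|FF
F/II-6 un ·: ff
F/III-1 aff II-4×II-3: Ff|FF
F/III-2 ? II-1×II-2: ff|Ff|FF
F/III-3 aff II-5×II-6: Ff
⇒ F over [I-1,I-2,II-1,II-2,II-3,II-4,II-5,II-6,III-1,III-2,III-3]: 518 consistent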